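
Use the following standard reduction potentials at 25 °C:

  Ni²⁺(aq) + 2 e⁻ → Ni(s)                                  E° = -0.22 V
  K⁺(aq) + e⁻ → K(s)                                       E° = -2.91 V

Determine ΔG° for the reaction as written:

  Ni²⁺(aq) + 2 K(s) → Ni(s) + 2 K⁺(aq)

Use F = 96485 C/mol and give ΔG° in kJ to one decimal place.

As written, Ni²⁺/Ni is reduced (cathode) and K⁺/K is oxidised (anode), so E°cell = (-0.22) − (-2.91) = +2.69 V.
Balancing electrons gives n = 2.
ΔG° = −nFE° = −(2)(96485)(+2.69) = -519,089 J = -519.1 kJ.

-519.1 kJ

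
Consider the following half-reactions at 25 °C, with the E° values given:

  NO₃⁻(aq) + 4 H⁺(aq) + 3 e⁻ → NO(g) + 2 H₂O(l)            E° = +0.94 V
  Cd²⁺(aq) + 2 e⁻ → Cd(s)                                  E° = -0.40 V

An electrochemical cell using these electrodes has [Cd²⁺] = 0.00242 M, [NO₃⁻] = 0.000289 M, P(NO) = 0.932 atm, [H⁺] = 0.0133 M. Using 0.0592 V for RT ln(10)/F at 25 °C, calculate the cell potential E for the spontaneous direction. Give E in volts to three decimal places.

NO₃⁻/NO is the cathode (higher E°), Cd²⁺/Cd the anode: E°cell = +0.94 − (-0.40) = +1.34 V, n = 6.
Overall: 2 NO₃⁻(aq) + 8 H⁺(aq) + 3 Cd(s) → 2 NO(g) + 4 H₂O(l) + 3 Cd²⁺(aq)
Q = P(NO)^2·[Cd²⁺]^3 / ([NO₃⁻]^2·[H⁺]^8); log Q = 14.178.
E = E° − (0.0592/n) log Q = +1.34 − (0.0592/6)(14.178) = +1.200 V.

+1.200 V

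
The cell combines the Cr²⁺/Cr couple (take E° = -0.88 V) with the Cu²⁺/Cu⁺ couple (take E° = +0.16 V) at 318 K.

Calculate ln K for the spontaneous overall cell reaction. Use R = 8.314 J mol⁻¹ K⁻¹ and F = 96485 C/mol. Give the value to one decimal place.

75.9

Cathode: Cu²⁺/Cu⁺; anode: Cr²⁺/Cr. E°cell = (+0.16) − (-0.88) = +1.04 V, with n = 2.
ΔG° = −nFE° = −RT ln K, so ln K = nFE°/(RT) = (2)(96485)(+1.04) / ((8.314)(318)) = 75.908.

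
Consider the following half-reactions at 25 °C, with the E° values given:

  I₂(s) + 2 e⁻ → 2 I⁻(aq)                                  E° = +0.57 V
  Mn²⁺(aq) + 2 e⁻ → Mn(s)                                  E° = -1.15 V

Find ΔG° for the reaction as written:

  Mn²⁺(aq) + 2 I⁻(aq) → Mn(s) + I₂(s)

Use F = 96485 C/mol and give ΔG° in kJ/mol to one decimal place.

+331.9 kJ/mol

As written, Mn²⁺/Mn is reduced (cathode) and I₂/I⁻ is oxidised (anode), so E°cell = (-1.15) − (+0.57) = -1.72 V.
Balancing electrons gives n = 2.
ΔG° = −nFE° = −(2)(96485)(-1.72) = 331,908 J = +331.9 kJ/mol.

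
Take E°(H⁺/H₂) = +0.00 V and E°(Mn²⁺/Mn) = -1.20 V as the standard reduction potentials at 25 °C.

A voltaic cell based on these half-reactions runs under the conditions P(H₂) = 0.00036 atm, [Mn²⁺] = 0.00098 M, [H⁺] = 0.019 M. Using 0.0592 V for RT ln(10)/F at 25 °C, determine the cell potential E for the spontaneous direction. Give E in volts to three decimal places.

H⁺/H₂ is the cathode (higher E°), Mn²⁺/Mn the anode: E°cell = +0.00 − (-1.20) = +1.20 V, n = 2.
Overall: 2 H⁺(aq) + Mn(s) → H₂(g) + Mn²⁺(aq)
Q = P(H₂)·[Mn²⁺] / ([H⁺]^2); log Q = -3.010.
E = E° − (0.0592/n) log Q = +1.20 − (0.0592/2)(-3.010) = +1.289 V.

+1.289 V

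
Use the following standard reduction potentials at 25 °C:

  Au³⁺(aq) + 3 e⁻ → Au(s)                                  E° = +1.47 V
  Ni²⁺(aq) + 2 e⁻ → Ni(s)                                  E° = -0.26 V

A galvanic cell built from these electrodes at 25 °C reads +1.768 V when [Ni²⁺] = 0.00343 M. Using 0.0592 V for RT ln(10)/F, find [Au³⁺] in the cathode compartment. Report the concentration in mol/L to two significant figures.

Au³⁺/Au is the cathode, Ni²⁺/Ni the anode: E°cell = +1.73 V, n = 6.
Overall reaction: 2 Au³⁺(aq) + 3 Ni(s) → 2 Au(s) + 3 Ni²⁺(aq); Q = [Ni²⁺]^3/[Au³⁺]^2.
From E = E° − (0.0592/n) log Q: log Q = (E° − E)·n/0.0592 = (+1.73 − (+1.768))·6/0.0592 = -3.8514.
So 2·log[Au³⁺] = 3·log(0.00343) − log Q = -7.3941 − (-3.8514) = -3.5427; log[Au³⁺] = -3.5427 / 2 = -1.7713; [Au³⁺] = 10^(-1.7713) ≈ 0.017 M.

0.017 M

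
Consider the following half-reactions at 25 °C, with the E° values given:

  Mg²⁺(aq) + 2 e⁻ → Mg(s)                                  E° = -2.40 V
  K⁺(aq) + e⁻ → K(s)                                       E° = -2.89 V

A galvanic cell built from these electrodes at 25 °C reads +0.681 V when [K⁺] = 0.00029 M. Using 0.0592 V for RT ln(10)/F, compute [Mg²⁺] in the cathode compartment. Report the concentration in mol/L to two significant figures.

Mg²⁺/Mg is the cathode, K⁺/K the anode: E°cell = +0.49 V, n = 2.
Overall reaction: Mg²⁺(aq) + 2 K(s) → Mg(s) + 2 K⁺(aq); Q = [K⁺]^2/[Mg²⁺]^1.
From E = E° − (0.0592/n) log Q: log Q = (E° − E)·n/0.0592 = (+0.49 − (+0.681))·2/0.0592 = -6.4527.
So 1·log[Mg²⁺] = 2·log(0.00029) − log Q = -7.0752 − (-6.4527) = -0.6225; [Mg²⁺] = 10^(-0.6225) ≈ 0.24 M.

0.24 M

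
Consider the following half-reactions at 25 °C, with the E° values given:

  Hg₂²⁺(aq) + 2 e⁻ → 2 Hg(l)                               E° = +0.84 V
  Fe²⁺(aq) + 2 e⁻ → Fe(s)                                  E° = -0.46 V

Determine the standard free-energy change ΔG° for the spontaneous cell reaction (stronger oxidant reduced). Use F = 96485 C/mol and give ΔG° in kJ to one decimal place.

Hg₂²⁺/Hg (E° = +0.84 V) is the cathode; Fe²⁺/Fe (E° = -0.46 V) is the anode, so E°cell = +1.30 V.
Balancing electrons gives n = 2 (lcm of 2 and 2).
ΔG° = −nFE° = −(2)(96485)(+1.30) = -250,861 J = -250.9 kJ.

-250.9 kJ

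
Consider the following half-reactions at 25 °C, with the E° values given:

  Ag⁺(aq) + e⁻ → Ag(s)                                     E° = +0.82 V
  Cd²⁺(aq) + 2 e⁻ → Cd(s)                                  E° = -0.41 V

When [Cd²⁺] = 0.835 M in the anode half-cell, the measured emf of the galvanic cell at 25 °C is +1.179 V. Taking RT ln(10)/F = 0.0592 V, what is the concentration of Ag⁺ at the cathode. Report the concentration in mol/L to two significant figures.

0.13 M

Ag⁺/Ag is the cathode, Cd²⁺/Cd the anode: E°cell = +1.23 V, n = 2.
Overall reaction: 2 Ag⁺(aq) + Cd(s) → 2 Ag(s) + Cd²⁺(aq); Q = [Cd²⁺]^1/[Ag⁺]^2.
From E = E° − (0.0592/n) log Q: log Q = (E° − E)·n/0.0592 = (+1.23 − (+1.179))·2/0.0592 = 1.7230.
So 2·log[Ag⁺] = 1·log(0.835) − log Q = -0.0783 − (1.7230) = -1.8013; log[Ag⁺] = -1.8013 / 2 = -0.9006; [Ag⁺] = 10^(-0.9006) ≈ 0.13 M.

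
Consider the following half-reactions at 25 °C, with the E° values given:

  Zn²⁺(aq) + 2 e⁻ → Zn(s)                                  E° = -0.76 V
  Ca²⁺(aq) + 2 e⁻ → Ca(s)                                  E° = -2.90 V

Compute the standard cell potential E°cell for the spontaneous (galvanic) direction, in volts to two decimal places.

+2.14 V

The Zn²⁺/Zn couple has the higher reduction potential, so it is the cathode; Ca²⁺/Ca is oxidised at the anode.
E°cell = E°(cathode) − E°(anode) = (-0.76) − (-2.90) = +2.14 V.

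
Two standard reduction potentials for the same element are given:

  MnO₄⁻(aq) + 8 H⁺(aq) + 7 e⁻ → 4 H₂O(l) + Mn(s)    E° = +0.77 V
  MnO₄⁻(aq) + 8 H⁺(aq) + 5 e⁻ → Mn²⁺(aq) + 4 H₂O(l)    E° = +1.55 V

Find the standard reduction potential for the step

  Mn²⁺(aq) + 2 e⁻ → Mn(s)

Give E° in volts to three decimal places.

-1.180 V

Sequential free energies add, so n₃E°₃ = n₁E°₁ + n₂E°₂.
With n₃ = 7, and the known step contributing 5×(+1.55) V, the unknown satisfies 2·E° = 7×(+0.77) − 5×(+1.55) = -2.360.
E° = -2.360 / 2 = -1.180 V.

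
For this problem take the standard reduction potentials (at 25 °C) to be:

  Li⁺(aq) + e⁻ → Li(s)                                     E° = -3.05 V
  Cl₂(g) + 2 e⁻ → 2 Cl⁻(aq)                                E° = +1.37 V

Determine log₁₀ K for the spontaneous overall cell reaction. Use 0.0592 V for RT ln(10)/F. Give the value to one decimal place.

Cathode: Cl₂/Cl⁻; anode: Li⁺/Li. E°cell = +4.42 V, n = 2.
log K = nE°cell / 0.0592 = (2)(+4.42) / 0.0592 = 149.3.

149.3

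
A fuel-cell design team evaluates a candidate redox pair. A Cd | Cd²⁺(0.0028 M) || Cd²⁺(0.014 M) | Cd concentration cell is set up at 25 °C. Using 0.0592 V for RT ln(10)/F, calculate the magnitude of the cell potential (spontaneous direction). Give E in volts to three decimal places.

+0.021 V

For a concentration cell E°cell = 0. The 0.014 M side is the cathode (reduction is favoured where [Cd²⁺] is higher).
With n = 2, E = −(0.0592/2) log([Cd²⁺]ₐₙ/[Cd²⁺]꜀ₐₜ) = −(0.0592/2) log(0.0028/0.014) = −(0.0592/2)(-0.699) = +0.021 V.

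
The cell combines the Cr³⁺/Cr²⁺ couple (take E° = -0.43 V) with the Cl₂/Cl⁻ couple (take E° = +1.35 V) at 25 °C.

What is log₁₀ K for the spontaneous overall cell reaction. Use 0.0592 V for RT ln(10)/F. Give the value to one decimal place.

Cathode: Cl₂/Cl⁻; anode: Cr³⁺/Cr²⁺. E°cell = +1.78 V, n = 2.
log K = nE°cell / 0.0592 = (2)(+1.78) / 0.0592 = 60.1.

60.1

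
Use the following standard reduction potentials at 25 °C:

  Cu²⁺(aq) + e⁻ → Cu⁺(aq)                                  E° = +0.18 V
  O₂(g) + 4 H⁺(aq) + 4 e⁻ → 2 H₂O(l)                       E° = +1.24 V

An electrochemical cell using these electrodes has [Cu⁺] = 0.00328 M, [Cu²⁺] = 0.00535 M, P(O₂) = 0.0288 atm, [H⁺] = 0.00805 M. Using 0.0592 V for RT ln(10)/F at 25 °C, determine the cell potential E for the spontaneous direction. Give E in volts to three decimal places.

O₂/H₂O is the cathode (higher E°), Cu²⁺/Cu⁺ the anode: E°cell = +1.24 − (+0.18) = +1.06 V, n = 4.
Overall: O₂(g) + 4 H⁺(aq) + 4 Cu⁺(aq) → 2 H₂O(l) + 4 Cu²⁺(aq)
Q = [Cu²⁺]^4 / (P(O₂)·[H⁺]^4·[Cu⁺]^4); log Q = 10.767.
E = E° − (0.0592/n) log Q = +1.06 − (0.0592/4)(10.767) = +0.901 V.

+0.901 V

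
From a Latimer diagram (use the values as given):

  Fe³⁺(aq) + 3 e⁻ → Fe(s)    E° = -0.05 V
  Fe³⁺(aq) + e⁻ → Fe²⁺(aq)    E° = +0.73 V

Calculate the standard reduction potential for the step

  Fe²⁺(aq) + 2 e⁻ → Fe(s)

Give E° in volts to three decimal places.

Sequential free energies add, so n₃E°₃ = n₁E°₁ + n₂E°₂.
With n₃ = 3, and the known step contributing 1×(+0.73) V, the unknown satisfies 2·E° = 3×(-0.05) − 1×(+0.73) = -0.880.
E° = -0.880 / 2 = -0.440 V.

-0.440 V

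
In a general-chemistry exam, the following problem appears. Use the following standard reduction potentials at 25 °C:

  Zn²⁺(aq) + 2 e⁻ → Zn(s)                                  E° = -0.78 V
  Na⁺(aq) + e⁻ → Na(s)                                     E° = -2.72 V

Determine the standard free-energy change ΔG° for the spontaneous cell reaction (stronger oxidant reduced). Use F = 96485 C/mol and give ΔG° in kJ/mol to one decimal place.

-374.4 kJ/mol

Zn²⁺/Zn (E° = -0.78 V) is the cathode; Na⁺/Na (E° = -2.72 V) is the anode, so E°cell = +1.94 V.
Balancing electrons gives n = 2 (lcm of 2 and 1).
ΔG° = −nFE° = −(2)(96485)(+1.94) = -374,362 J = -374.4 kJ/mol.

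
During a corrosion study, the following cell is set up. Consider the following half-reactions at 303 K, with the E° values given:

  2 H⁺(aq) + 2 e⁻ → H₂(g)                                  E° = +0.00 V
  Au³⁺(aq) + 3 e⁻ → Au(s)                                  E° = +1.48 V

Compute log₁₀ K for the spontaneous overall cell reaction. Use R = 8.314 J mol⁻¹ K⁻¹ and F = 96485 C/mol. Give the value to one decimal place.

Cathode: Au³⁺/Au; anode: H⁺/H₂. E°cell = (+1.48) − (+0.00) = +1.48 V, with n = 6.
ΔG° = −nFE° = −RT ln K, so ln K = nFE°/(RT) = (6)(96485)(+1.48) / ((8.314)(303)) = 340.111.
log₁₀ K = 340.111 / ln 10 = 147.7.

147.7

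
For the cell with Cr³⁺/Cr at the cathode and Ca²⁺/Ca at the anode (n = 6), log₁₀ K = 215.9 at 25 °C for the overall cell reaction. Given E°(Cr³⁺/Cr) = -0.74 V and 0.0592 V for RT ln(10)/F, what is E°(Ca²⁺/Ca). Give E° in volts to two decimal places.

-2.87 V

E°cell = (0.0592/n)·log K = (0.0592/6)(215.9) = +2.130 V.
Since Cr³⁺/Cr is the cathode and Ca²⁺/Ca the anode, E°cell = E°(Cr³⁺/Cr) − E°(Ca²⁺/Ca).
So E°(Ca²⁺/Ca) = E°(Cr³⁺/Cr) − E°cell = (-0.74) − (+2.130) = -2.87 V.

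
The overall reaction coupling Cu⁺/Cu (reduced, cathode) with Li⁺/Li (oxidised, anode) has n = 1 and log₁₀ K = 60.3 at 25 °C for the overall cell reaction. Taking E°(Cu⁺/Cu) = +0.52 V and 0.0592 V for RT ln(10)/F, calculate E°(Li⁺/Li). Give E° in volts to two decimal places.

E°cell = (0.0592/n)·log K = (0.0592/1)(60.3) = +3.570 V.
Since Cu⁺/Cu is the cathode and Li⁺/Li the anode, E°cell = E°(Cu⁺/Cu) − E°(Li⁺/Li).
So E°(Li⁺/Li) = E°(Cu⁺/Cu) − E°cell = (+0.52) − (+3.570) = -3.05 V.

-3.05 V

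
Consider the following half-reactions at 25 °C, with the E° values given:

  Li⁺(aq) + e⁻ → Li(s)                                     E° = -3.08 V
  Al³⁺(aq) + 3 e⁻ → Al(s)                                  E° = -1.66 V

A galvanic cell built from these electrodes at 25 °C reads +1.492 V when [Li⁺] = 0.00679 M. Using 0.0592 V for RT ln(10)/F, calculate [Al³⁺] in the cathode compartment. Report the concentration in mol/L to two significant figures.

0.0014 M

Al³⁺/Al is the cathode, Li⁺/Li the anode: E°cell = +1.42 V, n = 3.
Overall reaction: Al³⁺(aq) + 3 Li(s) → Al(s) + 3 Li⁺(aq); Q = [Li⁺]^3/[Al³⁺]^1.
From E = E° − (0.0592/n) log Q: log Q = (E° − E)·n/0.0592 = (+1.42 − (+1.492))·3/0.0592 = -3.6486.
So 1·log[Al³⁺] = 3·log(0.00679) − log Q = -6.5044 − (-3.6486) = -2.8558; [Al³⁺] = 10^(-2.8558) ≈ 0.0014 M.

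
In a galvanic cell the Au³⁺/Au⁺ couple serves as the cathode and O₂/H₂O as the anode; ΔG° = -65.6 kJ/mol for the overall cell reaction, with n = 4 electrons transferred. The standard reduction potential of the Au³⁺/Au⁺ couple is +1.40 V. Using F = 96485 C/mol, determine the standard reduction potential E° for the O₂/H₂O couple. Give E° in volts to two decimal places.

E°cell = −ΔG°/(nF) = −(-65.6×10³)/((4)(96485)) = +0.170 V.
Since Au³⁺/Au⁺ is the cathode and O₂/H₂O the anode, E°cell = E°(Au³⁺/Au⁺) − E°(O₂/H₂O).
So E°(O₂/H₂O) = E°(Au³⁺/Au⁺) − E°cell = (+1.40) − (+0.170) = +1.23 V.

+1.23 V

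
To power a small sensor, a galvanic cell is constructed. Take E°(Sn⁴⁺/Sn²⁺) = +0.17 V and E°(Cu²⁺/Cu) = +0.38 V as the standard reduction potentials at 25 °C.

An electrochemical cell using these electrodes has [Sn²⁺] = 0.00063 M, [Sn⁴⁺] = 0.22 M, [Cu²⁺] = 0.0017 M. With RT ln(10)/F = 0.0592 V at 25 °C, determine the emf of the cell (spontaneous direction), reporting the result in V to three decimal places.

Cu²⁺/Cu is the cathode (higher E°), Sn⁴⁺/Sn²⁺ the anode: E°cell = +0.38 − (+0.17) = +0.21 V, n = 2.
Overall: Cu²⁺(aq) + Sn²⁺(aq) → Cu(s) + Sn⁴⁺(aq)
Q = [Sn⁴⁺] / ([Cu²⁺]·[Sn²⁺]); log Q = 5.313.
E = E° − (0.0592/n) log Q = +0.21 − (0.0592/2)(5.313) = +0.053 V.

+0.053 V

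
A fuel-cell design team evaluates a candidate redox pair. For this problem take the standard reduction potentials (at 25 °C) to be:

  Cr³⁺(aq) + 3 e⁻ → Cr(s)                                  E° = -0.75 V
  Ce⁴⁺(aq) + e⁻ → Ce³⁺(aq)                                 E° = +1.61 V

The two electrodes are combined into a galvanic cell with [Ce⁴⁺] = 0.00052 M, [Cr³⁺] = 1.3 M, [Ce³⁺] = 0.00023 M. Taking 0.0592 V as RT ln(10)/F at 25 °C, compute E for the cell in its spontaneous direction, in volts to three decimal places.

Ce⁴⁺/Ce³⁺ is the cathode (higher E°), Cr³⁺/Cr the anode: E°cell = +1.61 − (-0.75) = +2.36 V, n = 3.
Overall: 3 Ce⁴⁺(aq) + Cr(s) → 3 Ce³⁺(aq) + Cr³⁺(aq)
Q = [Ce³⁺]^3·[Cr³⁺] / ([Ce⁴⁺]^3); log Q = -0.949.
E = E° − (0.0592/n) log Q = +2.36 − (0.0592/3)(-0.949) = +2.379 V.

+2.379 V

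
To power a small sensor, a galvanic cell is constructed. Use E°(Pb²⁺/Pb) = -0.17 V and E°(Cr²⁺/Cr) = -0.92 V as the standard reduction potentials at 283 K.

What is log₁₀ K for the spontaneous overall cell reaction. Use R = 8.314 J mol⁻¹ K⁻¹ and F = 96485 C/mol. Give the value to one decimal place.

Cathode: Pb²⁺/Pb; anode: Cr²⁺/Cr. E°cell = (-0.17) − (-0.92) = +0.75 V, with n = 2.
ΔG° = −nFE° = −RT ln K, so ln K = nFE°/(RT) = (2)(96485)(+0.75) / ((8.314)(283)) = 61.511.
log₁₀ K = 61.511 / ln 10 = 26.7.

26.7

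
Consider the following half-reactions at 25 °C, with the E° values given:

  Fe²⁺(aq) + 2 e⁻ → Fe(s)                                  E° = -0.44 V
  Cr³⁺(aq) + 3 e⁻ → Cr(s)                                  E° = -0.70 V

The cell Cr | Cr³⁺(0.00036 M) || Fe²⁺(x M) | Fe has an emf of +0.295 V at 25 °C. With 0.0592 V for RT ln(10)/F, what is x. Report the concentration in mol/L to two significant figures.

0.077 M

Fe²⁺/Fe is the cathode, Cr³⁺/Cr the anode: E°cell = +0.26 V, n = 6.
Overall reaction: 3 Fe²⁺(aq) + 2 Cr(s) → 3 Fe(s) + 2 Cr³⁺(aq); Q = [Cr³⁺]^2/[Fe²⁺]^3.
From E = E° − (0.0592/n) log Q: log Q = (E° − E)·n/0.0592 = (+0.26 − (+0.295))·6/0.0592 = -3.5473.
So 3·log[Fe²⁺] = 2·log(0.00036) − log Q = -6.8874 − (-3.5473) = -3.3401; log[Fe²⁺] = -3.3401 / 3 = -1.1134; [Fe²⁺] = 10^(-1.1134) ≈ 0.077 M.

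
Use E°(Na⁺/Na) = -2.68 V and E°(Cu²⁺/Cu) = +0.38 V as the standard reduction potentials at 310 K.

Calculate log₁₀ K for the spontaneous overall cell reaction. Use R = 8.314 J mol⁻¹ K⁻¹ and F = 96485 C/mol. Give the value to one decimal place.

99.5

Cathode: Cu²⁺/Cu; anode: Na⁺/Na. E°cell = (+0.38) − (-2.68) = +3.06 V, with n = 2.
ΔG° = −nFE° = −RT ln K, so ln K = nFE°/(RT) = (2)(96485)(+3.06) / ((8.314)(310)) = 229.108.
log₁₀ K = 229.108 / ln 10 = 99.5.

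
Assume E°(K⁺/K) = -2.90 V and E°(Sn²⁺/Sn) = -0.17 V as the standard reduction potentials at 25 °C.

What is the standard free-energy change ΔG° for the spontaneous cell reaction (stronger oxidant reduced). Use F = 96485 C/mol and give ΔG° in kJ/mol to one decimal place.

-526.8 kJ/mol

Sn²⁺/Sn (E° = -0.17 V) is the cathode; K⁺/K (E° = -2.90 V) is the anode, so E°cell = +2.73 V.
Balancing electrons gives n = 2 (lcm of 2 and 1).
ΔG° = −nFE° = −(2)(96485)(+2.73) = -526,808 J = -526.8 kJ/mol.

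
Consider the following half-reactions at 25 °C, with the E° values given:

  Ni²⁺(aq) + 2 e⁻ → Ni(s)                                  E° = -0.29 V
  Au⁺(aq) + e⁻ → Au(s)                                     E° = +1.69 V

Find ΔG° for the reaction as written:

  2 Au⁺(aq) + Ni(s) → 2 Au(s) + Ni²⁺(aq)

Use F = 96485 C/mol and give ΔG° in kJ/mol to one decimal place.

-382.1 kJ/mol

As written, Au⁺/Au is reduced (cathode) and Ni²⁺/Ni is oxidised (anode), so E°cell = (+1.69) − (-0.29) = +1.98 V.
Balancing electrons gives n = 2.
ΔG° = −nFE° = −(2)(96485)(+1.98) = -382,081 J = -382.1 kJ/mol.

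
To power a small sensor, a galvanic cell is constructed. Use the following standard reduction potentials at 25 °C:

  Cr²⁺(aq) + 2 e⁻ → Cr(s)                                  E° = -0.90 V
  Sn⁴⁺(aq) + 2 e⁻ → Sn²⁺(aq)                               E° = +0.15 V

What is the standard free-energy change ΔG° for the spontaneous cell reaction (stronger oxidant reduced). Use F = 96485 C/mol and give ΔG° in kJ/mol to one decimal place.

Sn⁴⁺/Sn²⁺ (E° = +0.15 V) is the cathode; Cr²⁺/Cr (E° = -0.90 V) is the anode, so E°cell = +1.05 V.
Balancing electrons gives n = 2 (lcm of 2 and 2).
ΔG° = −nFE° = −(2)(96485)(+1.05) = -202,618 J = -202.6 kJ/mol.

-202.6 kJ/mol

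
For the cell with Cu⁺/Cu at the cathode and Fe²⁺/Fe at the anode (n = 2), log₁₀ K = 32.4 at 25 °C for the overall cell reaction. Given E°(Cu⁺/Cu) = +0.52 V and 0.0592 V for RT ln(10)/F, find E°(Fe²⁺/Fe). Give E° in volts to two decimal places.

-0.44 V

E°cell = (0.0592/n)·log K = (0.0592/2)(32.4) = +0.959 V.
Since Cu⁺/Cu is the cathode and Fe²⁺/Fe the anode, E°cell = E°(Cu⁺/Cu) − E°(Fe²⁺/Fe).
So E°(Fe²⁺/Fe) = E°(Cu⁺/Cu) − E°cell = (+0.52) − (+0.959) = -0.44 V.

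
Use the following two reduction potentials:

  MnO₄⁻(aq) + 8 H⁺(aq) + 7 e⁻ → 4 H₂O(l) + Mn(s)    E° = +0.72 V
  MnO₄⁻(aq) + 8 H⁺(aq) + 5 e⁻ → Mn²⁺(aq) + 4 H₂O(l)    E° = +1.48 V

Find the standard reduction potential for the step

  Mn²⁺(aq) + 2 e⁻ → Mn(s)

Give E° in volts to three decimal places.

-1.180 V

Sequential free energies add, so n₃E°₃ = n₁E°₁ + n₂E°₂.
With n₃ = 7, and the known step contributing 5×(+1.48) V, the unknown satisfies 2·E° = 7×(+0.72) − 5×(+1.48) = -2.360.
E° = -2.360 / 2 = -1.180 V.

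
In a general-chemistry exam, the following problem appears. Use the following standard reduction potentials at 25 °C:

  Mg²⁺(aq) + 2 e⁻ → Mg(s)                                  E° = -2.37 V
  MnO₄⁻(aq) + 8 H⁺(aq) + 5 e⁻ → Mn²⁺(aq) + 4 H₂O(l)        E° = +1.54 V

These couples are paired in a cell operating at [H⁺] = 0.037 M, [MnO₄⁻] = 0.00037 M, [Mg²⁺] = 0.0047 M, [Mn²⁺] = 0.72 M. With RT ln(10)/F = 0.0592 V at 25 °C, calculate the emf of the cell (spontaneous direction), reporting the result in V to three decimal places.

MnO₄⁻/Mn²⁺ is the cathode (higher E°), Mg²⁺/Mg the anode: E°cell = +1.54 − (-2.37) = +3.91 V, n = 10.
Overall: 2 MnO₄⁻(aq) + 16 H⁺(aq) + 5 Mg(s) → 2 Mn²⁺(aq) + 8 H₂O(l) + 5 Mg²⁺(aq)
Q = [Mn²⁺]^2·[Mg²⁺]^5 / ([MnO₄⁻]^2·[H⁺]^16); log Q = 17.848.
E = E° − (0.0592/n) log Q = +3.91 − (0.0592/10)(17.848) = +3.804 V.

+3.804 V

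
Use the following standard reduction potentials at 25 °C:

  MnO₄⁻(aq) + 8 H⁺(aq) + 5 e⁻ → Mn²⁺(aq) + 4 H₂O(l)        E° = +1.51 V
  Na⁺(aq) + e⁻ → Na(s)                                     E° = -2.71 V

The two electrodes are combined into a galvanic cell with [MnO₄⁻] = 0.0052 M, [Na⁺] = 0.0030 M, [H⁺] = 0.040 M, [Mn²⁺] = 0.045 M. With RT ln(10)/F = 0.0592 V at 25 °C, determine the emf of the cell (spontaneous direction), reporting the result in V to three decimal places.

MnO₄⁻/Mn²⁺ is the cathode (higher E°), Na⁺/Na the anode: E°cell = +1.51 − (-2.71) = +4.22 V, n = 5.
Overall: MnO₄⁻(aq) + 8 H⁺(aq) + 5 Na(s) → Mn²⁺(aq) + 4 H₂O(l) + 5 Na⁺(aq)
Q = [Mn²⁺]·[Na⁺]^5 / ([MnO₄⁻]·[H⁺]^8); log Q = -0.494.
E = E° − (0.0592/n) log Q = +4.22 − (0.0592/5)(-0.494) = +4.226 V.

+4.226 V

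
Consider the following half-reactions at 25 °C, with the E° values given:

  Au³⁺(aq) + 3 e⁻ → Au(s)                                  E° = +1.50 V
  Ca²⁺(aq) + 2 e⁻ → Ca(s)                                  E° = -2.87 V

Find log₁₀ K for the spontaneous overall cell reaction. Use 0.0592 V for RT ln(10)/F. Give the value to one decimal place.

Cathode: Au³⁺/Au; anode: Ca²⁺/Ca. E°cell = +4.37 V, n = 6.
log K = nE°cell / 0.0592 = (6)(+4.37) / 0.0592 = 442.9.

442.9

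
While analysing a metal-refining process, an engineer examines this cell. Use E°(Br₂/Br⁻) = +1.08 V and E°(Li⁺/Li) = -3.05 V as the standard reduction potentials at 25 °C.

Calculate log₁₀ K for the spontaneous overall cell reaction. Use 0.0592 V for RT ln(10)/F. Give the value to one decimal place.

Cathode: Br₂/Br⁻; anode: Li⁺/Li. E°cell = +4.13 V, n = 2.
log K = nE°cell / 0.0592 = (2)(+4.13) / 0.0592 = 139.5.

139.5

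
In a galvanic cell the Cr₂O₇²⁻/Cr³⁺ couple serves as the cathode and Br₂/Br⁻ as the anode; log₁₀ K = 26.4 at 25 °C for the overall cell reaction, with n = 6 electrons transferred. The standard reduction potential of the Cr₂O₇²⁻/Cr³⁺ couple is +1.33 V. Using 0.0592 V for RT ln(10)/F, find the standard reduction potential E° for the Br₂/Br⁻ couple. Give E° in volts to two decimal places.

E°cell = (0.0592/n)·log K = (0.0592/6)(26.4) = +0.260 V.
Since Cr₂O₇²⁻/Cr³⁺ is the cathode and Br₂/Br⁻ the anode, E°cell = E°(Cr₂O₇²⁻/Cr³⁺) − E°(Br₂/Br⁻).
So E°(Br₂/Br⁻) = E°(Cr₂O₇²⁻/Cr³⁺) − E°cell = (+1.33) − (+0.260) = +1.07 V.

+1.07 V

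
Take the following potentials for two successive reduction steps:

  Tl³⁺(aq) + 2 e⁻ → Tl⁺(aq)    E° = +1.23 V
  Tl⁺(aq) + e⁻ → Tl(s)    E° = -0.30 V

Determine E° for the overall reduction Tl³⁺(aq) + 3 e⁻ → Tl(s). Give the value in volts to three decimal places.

+0.720 V

Adding the free-energy changes (−nFE°) of the two steps gives −n₃FE°₃ = −n₁FE°₁ − n₂FE°₂.
E°₃ = (2×+1.23 + 1×-0.30) / 3 = (+2.160) / 3 = +0.720 V.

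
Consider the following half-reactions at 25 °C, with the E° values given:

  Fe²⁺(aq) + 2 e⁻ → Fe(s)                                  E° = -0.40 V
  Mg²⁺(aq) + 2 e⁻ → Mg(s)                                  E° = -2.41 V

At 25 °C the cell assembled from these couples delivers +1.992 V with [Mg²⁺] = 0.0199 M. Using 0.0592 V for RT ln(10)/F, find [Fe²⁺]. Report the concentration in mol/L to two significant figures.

0.0049 M

Fe²⁺/Fe is the cathode, Mg²⁺/Mg the anode: E°cell = +2.01 V, n = 2.
Overall reaction: Fe²⁺(aq) + Mg(s) → Fe(s) + Mg²⁺(aq); Q = [Mg²⁺]^1/[Fe²⁺]^1.
From E = E° − (0.0592/n) log Q: log Q = (E° − E)·n/0.0592 = (+2.01 − (+1.992))·2/0.0592 = 0.6081.
So 1·log[Fe²⁺] = 1·log(0.0199) − log Q = -1.7011 − (0.6081) = -2.3092; [Fe²⁺] = 10^(-2.3092) ≈ 0.0049 M.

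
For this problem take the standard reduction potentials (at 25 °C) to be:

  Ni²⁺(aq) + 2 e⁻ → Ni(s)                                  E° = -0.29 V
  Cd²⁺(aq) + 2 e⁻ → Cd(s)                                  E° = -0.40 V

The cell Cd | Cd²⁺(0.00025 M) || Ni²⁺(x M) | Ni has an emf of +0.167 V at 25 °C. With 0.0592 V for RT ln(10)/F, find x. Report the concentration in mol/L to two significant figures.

0.021 M

Ni²⁺/Ni is the cathode, Cd²⁺/Cd the anode: E°cell = +0.11 V, n = 2.
Overall reaction: Ni²⁺(aq) + Cd(s) → Ni(s) + Cd²⁺(aq); Q = [Cd²⁺]^1/[Ni²⁺]^1.
From E = E° − (0.0592/n) log Q: log Q = (E° − E)·n/0.0592 = (+0.11 − (+0.167))·2/0.0592 = -1.9257.
So 1·log[Ni²⁺] = 1·log(0.00025) − log Q = -3.6021 − (-1.9257) = -1.6764; [Ni²⁺] = 10^(-1.6764) ≈ 0.021 M.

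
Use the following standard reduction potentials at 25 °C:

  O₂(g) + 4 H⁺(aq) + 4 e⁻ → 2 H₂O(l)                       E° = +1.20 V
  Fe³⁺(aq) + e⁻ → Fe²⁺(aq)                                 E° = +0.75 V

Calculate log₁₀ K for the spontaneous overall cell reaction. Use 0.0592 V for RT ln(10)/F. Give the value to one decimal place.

30.4

Cathode: O₂/H₂O; anode: Fe³⁺/Fe²⁺. E°cell = +0.45 V, n = 4.
log K = nE°cell / 0.0592 = (4)(+0.45) / 0.0592 = 30.4.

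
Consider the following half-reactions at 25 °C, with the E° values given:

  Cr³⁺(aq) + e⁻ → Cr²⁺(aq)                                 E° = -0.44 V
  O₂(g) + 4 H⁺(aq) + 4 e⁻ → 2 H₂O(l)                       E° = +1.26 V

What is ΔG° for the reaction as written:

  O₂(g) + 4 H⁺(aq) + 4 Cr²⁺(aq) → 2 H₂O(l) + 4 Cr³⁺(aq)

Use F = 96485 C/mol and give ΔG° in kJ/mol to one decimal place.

As written, O₂/H₂O is reduced (cathode) and Cr³⁺/Cr²⁺ is oxidised (anode), so E°cell = (+1.26) − (-0.44) = +1.70 V.
Balancing electrons gives n = 4.
ΔG° = −nFE° = −(4)(96485)(+1.70) = -656,098 J = -656.1 kJ/mol.

-656.1 kJ/mol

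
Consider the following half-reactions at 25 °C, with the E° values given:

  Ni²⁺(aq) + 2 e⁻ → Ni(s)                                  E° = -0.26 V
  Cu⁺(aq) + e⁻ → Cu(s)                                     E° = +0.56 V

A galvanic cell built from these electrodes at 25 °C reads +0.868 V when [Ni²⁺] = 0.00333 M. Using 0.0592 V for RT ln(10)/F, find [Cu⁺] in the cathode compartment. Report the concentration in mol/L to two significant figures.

Cu⁺/Cu is the cathode, Ni²⁺/Ni the anode: E°cell = +0.82 V, n = 2.
Overall reaction: 2 Cu⁺(aq) + Ni(s) → 2 Cu(s) + Ni²⁺(aq); Q = [Ni²⁺]^1/[Cu⁺]^2.
From E = E° − (0.0592/n) log Q: log Q = (E° − E)·n/0.0592 = (+0.82 − (+0.868))·2/0.0592 = -1.6216.
So 2·log[Cu⁺] = 1·log(0.00333) − log Q = -2.4776 − (-1.6216) = -0.8560; log[Cu⁺] = -0.8560 / 2 = -0.4280; [Cu⁺] = 10^(-0.4280) ≈ 0.37 M.

0.37 M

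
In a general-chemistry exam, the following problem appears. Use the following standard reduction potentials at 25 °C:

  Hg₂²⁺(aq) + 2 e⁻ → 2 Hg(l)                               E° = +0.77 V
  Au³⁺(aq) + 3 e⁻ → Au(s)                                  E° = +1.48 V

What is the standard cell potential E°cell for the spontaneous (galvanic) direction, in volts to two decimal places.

+0.71 V

The Au³⁺/Au couple has the higher reduction potential, so it is the cathode; Hg₂²⁺/Hg is oxidised at the anode.
E°cell = E°(cathode) − E°(anode) = (+1.48) − (+0.77) = +0.71 V.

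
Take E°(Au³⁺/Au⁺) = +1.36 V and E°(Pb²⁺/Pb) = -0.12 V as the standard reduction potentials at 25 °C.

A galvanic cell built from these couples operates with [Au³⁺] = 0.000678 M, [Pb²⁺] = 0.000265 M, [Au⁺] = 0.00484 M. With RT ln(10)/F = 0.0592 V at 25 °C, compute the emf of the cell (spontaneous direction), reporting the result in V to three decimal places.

Au³⁺/Au⁺ is the cathode (higher E°), Pb²⁺/Pb the anode: E°cell = +1.36 − (-0.12) = +1.48 V, n = 2.
Overall: Au³⁺(aq) + Pb(s) → Au⁺(aq) + Pb²⁺(aq)
Q = [Au⁺]·[Pb²⁺] / ([Au³⁺]); log Q = -2.723.
E = E° − (0.0592/n) log Q = +1.48 − (0.0592/2)(-2.723) = +1.561 V.

+1.561 V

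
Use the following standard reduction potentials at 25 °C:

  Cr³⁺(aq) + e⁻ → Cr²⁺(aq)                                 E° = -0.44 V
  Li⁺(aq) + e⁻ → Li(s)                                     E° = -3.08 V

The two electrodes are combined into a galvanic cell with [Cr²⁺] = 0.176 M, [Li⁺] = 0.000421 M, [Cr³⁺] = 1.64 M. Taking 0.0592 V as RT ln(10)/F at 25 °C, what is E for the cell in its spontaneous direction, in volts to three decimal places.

+2.897 V

Cr³⁺/Cr²⁺ is the cathode (higher E°), Li⁺/Li the anode: E°cell = -0.44 − (-3.08) = +2.64 V, n = 1.
Overall: Cr³⁺(aq) + Li(s) → Cr²⁺(aq) + Li⁺(aq)
Q = [Cr²⁺]·[Li⁺] / ([Cr³⁺]); log Q = -4.345.
E = E° − (0.0592/n) log Q = +2.64 − (0.0592/1)(-4.345) = +2.897 V.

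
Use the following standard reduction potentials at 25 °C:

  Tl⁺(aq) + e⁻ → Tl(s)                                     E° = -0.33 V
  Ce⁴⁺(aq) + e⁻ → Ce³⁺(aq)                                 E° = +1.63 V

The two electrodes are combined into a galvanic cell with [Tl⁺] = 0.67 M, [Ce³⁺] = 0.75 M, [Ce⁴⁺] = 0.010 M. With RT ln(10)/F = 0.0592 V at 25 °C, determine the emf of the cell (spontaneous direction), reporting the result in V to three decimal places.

+1.859 V

Ce⁴⁺/Ce³⁺ is the cathode (higher E°), Tl⁺/Tl the anode: E°cell = +1.63 − (-0.33) = +1.96 V, n = 1.
Overall: Ce⁴⁺(aq) + Tl(s) → Ce³⁺(aq) + Tl⁺(aq)
Q = [Ce³⁺]·[Tl⁺] / ([Ce⁴⁺]); log Q = 1.701.
E = E° − (0.0592/n) log Q = +1.96 − (0.0592/1)(1.701) = +1.859 V.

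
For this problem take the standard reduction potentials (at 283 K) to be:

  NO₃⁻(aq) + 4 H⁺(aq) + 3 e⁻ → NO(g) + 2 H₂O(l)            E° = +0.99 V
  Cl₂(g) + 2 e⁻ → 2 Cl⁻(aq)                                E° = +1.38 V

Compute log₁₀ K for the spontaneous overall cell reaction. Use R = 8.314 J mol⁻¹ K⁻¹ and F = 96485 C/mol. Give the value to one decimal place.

41.7

Cathode: Cl₂/Cl⁻; anode: NO₃⁻/NO. E°cell = (+1.38) − (+0.99) = +0.39 V, with n = 6.
ΔG° = −nFE° = −RT ln K, so ln K = nFE°/(RT) = (6)(96485)(+0.39) / ((8.314)(283)) = 95.958.
log₁₀ K = 95.958 / ln 10 = 41.7.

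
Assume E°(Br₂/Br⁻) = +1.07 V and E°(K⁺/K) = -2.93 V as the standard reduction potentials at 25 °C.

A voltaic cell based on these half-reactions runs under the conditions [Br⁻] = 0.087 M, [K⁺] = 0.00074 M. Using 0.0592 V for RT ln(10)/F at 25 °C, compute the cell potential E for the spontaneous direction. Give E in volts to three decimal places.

+4.248 V

Br₂/Br⁻ is the cathode (higher E°), K⁺/K the anode: E°cell = +1.07 − (-2.93) = +4.00 V, n = 2.
Overall: Br₂(l) + 2 K(s) → 2 Br⁻(aq) + 2 K⁺(aq)
Q = [Br⁻]^2·[K⁺]^2; log Q = -8.382.
E = E° − (0.0592/n) log Q = +4.00 − (0.0592/2)(-8.382) = +4.248 V.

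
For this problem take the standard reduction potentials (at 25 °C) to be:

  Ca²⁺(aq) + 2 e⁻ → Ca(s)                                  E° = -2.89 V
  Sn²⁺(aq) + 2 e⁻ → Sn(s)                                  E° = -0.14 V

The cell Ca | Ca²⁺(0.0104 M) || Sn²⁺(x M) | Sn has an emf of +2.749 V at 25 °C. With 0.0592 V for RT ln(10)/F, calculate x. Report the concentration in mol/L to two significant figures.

0.0096 M

Sn²⁺/Sn is the cathode, Ca²⁺/Ca the anode: E°cell = +2.75 V, n = 2.
Overall reaction: Sn²⁺(aq) + Ca(s) → Sn(s) + Ca²⁺(aq); Q = [Ca²⁺]^1/[Sn²⁺]^1.
From E = E° − (0.0592/n) log Q: log Q = (E° − E)·n/0.0592 = (+2.75 − (+2.749))·2/0.0592 = 0.0338.
So 1·log[Sn²⁺] = 1·log(0.0104) − log Q = -1.9830 − (0.0338) = -2.0168; [Sn²⁺] = 10^(-2.0168) ≈ 0.0096 M.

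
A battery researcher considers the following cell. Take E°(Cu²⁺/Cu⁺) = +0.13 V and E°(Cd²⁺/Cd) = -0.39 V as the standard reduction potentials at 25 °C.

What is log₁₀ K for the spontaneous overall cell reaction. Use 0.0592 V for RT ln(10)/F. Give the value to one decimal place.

Cathode: Cu²⁺/Cu⁺; anode: Cd²⁺/Cd. E°cell = +0.52 V, n = 2.
log K = nE°cell / 0.0592 = (2)(+0.52) / 0.0592 = 17.6.

17.6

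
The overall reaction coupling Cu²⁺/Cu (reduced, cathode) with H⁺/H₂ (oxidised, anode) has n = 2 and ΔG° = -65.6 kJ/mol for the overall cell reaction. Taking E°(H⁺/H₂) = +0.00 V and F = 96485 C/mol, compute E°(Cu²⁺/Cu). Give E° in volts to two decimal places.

+0.34 V

E°cell = −ΔG°/(nF) = −(-65.6×10³)/((2)(96485)) = +0.340 V.
Since Cu²⁺/Cu is the cathode and H⁺/H₂ the anode, E°cell = E°(Cu²⁺/Cu) − E°(H⁺/H₂).
So E°(Cu²⁺/Cu) = E°cell + E°(H⁺/H₂) = +0.340 + (+0.00) = +0.34 V.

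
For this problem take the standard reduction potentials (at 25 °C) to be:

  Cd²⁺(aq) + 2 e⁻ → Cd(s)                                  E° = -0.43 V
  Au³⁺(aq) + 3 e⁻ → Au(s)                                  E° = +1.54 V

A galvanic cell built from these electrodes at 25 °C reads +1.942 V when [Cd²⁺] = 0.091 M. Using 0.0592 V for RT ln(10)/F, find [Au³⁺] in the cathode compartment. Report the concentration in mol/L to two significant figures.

Au³⁺/Au is the cathode, Cd²⁺/Cd the anode: E°cell = +1.97 V, n = 6.
Overall reaction: 2 Au³⁺(aq) + 3 Cd(s) → 2 Au(s) + 3 Cd²⁺(aq); Q = [Cd²⁺]^3/[Au³⁺]^2.
From E = E° − (0.0592/n) log Q: log Q = (E° − E)·n/0.0592 = (+1.97 − (+1.942))·6/0.0592 = 2.8378.
So 2·log[Au³⁺] = 3·log(0.091) − log Q = -3.1229 − (2.8378) = -5.9607; log[Au³⁺] = -5.9607 / 2 = -2.9804; [Au³⁺] = 10^(-2.9804) ≈ 0.0010 M.

0.0010 M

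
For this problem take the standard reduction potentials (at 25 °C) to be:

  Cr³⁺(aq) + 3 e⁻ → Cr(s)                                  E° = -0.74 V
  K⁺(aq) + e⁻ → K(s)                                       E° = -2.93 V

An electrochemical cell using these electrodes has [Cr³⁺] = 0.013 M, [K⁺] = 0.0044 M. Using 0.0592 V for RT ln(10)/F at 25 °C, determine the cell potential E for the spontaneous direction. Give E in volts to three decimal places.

Cr³⁺/Cr is the cathode (higher E°), K⁺/K the anode: E°cell = -0.74 − (-2.93) = +2.19 V, n = 3.
Overall: Cr³⁺(aq) + 3 K(s) → Cr(s) + 3 K⁺(aq)
Q = [K⁺]^3 / ([Cr³⁺]); log Q = -5.184.
E = E° − (0.0592/n) log Q = +2.19 − (0.0592/3)(-5.184) = +2.292 V.

+2.292 V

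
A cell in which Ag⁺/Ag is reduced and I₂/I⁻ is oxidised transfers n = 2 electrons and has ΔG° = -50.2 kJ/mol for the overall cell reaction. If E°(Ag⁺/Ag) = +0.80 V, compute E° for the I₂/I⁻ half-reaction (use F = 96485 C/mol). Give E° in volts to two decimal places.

E°cell = −ΔG°/(nF) = −(-50.2×10³)/((2)(96485)) = +0.260 V.
Since Ag⁺/Ag is the cathode and I₂/I⁻ the anode, E°cell = E°(Ag⁺/Ag) − E°(I₂/I⁻).
So E°(I₂/I⁻) = E°(Ag⁺/Ag) − E°cell = (+0.80) − (+0.260) = +0.54 V.

+0.54 V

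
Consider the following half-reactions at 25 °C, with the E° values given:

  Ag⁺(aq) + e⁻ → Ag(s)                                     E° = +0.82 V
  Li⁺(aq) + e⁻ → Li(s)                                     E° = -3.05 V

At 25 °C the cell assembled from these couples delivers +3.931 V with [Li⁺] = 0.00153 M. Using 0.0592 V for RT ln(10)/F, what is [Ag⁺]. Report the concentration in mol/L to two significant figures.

0.016 M

Ag⁺/Ag is the cathode, Li⁺/Li the anode: E°cell = +3.87 V, n = 1.
Overall reaction: Ag⁺(aq) + Li(s) → Ag(s) + Li⁺(aq); Q = [Li⁺]^1/[Ag⁺]^1.
From E = E° − (0.0592/n) log Q: log Q = (E° − E)·n/0.0592 = (+3.87 − (+3.931))·1/0.0592 = -1.0304.
So 1·log[Ag⁺] = 1·log(0.00153) − log Q = -2.8153 − (-1.0304) = -1.7849; [Ag⁺] = 10^(-1.7849) ≈ 0.016 M.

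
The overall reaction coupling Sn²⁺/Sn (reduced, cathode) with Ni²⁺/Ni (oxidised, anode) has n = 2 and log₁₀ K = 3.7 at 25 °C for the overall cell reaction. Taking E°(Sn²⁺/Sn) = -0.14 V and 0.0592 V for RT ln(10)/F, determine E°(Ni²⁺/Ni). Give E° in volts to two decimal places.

E°cell = (0.0592/n)·log K = (0.0592/2)(3.7) = +0.110 V.
Since Sn²⁺/Sn is the cathode and Ni²⁺/Ni the anode, E°cell = E°(Sn²⁺/Sn) − E°(Ni²⁺/Ni).
So E°(Ni²⁺/Ni) = E°(Sn²⁺/Sn) − E°cell = (-0.14) − (+0.110) = -0.25 V.

-0.25 V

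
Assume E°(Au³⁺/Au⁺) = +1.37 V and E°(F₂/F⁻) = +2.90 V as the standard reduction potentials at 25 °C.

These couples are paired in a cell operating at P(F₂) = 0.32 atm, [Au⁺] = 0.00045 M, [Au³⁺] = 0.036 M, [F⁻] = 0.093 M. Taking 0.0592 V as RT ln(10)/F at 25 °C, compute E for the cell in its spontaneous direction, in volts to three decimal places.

+1.520 V

F₂/F⁻ is the cathode (higher E°), Au³⁺/Au⁺ the anode: E°cell = +2.90 − (+1.37) = +1.53 V, n = 2.
Overall: F₂(g) + Au⁺(aq) → 2 F⁻(aq) + Au³⁺(aq)
Q = [F⁻]^2·[Au³⁺] / (P(F₂)·[Au⁺]); log Q = 0.335.
E = E° − (0.0592/n) log Q = +1.53 − (0.0592/2)(0.335) = +1.520 V.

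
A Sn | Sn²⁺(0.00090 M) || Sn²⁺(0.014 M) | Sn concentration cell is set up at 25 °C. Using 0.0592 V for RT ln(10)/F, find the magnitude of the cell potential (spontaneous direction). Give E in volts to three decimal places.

+0.035 V

For a concentration cell E°cell = 0. The 0.014 M side is the cathode (reduction is favoured where [Sn²⁺] is higher).
With n = 2, E = −(0.0592/2) log([Sn²⁺]ₐₙ/[Sn²⁺]꜀ₐₜ) = −(0.0592/2) log(0.0009/0.014) = −(0.0592/2)(-1.192) = +0.035 V.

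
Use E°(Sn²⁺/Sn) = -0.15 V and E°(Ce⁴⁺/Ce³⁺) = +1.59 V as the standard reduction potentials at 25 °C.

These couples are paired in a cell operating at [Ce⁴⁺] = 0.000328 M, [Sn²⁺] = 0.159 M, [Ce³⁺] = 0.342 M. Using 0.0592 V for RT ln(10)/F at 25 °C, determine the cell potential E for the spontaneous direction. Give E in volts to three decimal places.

Ce⁴⁺/Ce³⁺ is the cathode (higher E°), Sn²⁺/Sn the anode: E°cell = +1.59 − (-0.15) = +1.74 V, n = 2.
Overall: 2 Ce⁴⁺(aq) + Sn(s) → 2 Ce³⁺(aq) + Sn²⁺(aq)
Q = [Ce³⁺]^2·[Sn²⁺] / ([Ce⁴⁺]^2); log Q = 5.238.
E = E° − (0.0592/n) log Q = +1.74 − (0.0592/2)(5.238) = +1.585 V.

+1.585 V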